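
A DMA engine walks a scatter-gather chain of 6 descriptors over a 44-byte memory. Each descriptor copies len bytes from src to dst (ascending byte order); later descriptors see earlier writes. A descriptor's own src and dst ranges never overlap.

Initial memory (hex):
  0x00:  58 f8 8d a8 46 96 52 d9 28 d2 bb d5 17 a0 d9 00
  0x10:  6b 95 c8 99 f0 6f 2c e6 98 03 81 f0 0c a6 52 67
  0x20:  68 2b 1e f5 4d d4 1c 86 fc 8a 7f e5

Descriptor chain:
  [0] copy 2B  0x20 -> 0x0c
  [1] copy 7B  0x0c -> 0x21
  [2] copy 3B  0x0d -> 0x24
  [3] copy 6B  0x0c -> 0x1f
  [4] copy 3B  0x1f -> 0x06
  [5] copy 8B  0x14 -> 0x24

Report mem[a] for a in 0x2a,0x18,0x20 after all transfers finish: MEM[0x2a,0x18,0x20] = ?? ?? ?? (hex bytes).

#0 dst[0x0c+2] := {0x68,0x2b}
#1 dst[0x21+7] := {0x68,0x2b,0xd9,0x00,0x6b,0x95,0xc8}
#2 dst[0x24+3] := {0x2b,0xd9,0x00}
#3 dst[0x1f+6] := {0x68,0x2b,0xd9,0x00,0x6b,0x95}
#4 dst[0x06+3] := {0x68,0x2b,0xd9}
#5 dst[0x24+8] := {0xf0,0x6f,0x2c,0xe6,0x98,0x03,0x81,0xf0}
query mem[0x2a]=0x81, mem[0x18]=0x98, mem[0x20]=0x2b

MEM[0x2a,0x18,0x20] = 81 98 2b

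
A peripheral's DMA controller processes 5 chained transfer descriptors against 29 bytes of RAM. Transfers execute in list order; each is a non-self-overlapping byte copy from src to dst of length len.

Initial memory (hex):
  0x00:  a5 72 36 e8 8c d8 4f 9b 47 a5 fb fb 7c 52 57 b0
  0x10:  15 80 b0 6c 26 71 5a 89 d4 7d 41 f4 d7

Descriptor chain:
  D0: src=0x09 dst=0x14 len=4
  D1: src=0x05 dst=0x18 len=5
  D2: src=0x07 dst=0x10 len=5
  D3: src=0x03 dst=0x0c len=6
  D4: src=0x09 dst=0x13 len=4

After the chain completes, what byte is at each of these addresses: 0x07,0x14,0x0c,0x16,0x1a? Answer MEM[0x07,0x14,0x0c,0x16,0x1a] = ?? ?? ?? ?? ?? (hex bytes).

MEM[0x07,0x14,0x0c,0x16,0x1a] = 9b fb e8 e8 9b

D0: mem[0x14..0x17] <- [a5 fb fb 7c]
D1: mem[0x18..0x1c] <- [d8 4f 9b 47 a5]
D2: mem[0x10..0x14] <- [9b 47 a5 fb fb]
D3: mem[0x0c..0x11] <- [e8 8c d8 4f 9b 47]
D4: mem[0x13..0x16] <- [a5 fb fb e8]
query mem[0x07]=0x9b, mem[0x14]=0xfb, mem[0x0c]=0xe8, mem[0x16]=0xe8, mem[0x1a]=0x9b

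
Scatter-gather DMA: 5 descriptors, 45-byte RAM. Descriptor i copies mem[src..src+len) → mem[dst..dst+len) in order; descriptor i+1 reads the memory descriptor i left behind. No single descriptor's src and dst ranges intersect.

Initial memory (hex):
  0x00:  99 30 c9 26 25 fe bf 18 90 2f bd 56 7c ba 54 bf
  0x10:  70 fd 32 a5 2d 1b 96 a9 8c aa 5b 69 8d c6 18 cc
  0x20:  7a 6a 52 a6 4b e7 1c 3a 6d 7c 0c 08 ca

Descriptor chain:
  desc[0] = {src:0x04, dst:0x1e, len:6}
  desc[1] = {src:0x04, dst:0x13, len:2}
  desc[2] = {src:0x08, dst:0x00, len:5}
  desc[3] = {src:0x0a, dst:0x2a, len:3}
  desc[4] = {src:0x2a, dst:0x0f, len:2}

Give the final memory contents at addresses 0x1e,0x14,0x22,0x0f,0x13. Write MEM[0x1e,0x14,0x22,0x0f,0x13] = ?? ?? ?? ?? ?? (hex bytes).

#0 dst[0x1e+6] := {0x25,0xfe,0xbf,0x18,0x90,0x2f}
#1 dst[0x13+2] := {0x25,0xfe}
#2 dst[0x00+5] := {0x90,0x2f,0xbd,0x56,0x7c}
#3 dst[0x2a+3] := {0xbd,0x56,0x7c}
#4 dst[0x0f+2] := {0xbd,0x56}
query mem[0x1e]=0x25, mem[0x14]=0xfe, mem[0x22]=0x90, mem[0x0f]=0xbd, mem[0x13]=0x25

MEM[0x1e,0x14,0x22,0x0f,0x13] = 25 fe 90 bd 25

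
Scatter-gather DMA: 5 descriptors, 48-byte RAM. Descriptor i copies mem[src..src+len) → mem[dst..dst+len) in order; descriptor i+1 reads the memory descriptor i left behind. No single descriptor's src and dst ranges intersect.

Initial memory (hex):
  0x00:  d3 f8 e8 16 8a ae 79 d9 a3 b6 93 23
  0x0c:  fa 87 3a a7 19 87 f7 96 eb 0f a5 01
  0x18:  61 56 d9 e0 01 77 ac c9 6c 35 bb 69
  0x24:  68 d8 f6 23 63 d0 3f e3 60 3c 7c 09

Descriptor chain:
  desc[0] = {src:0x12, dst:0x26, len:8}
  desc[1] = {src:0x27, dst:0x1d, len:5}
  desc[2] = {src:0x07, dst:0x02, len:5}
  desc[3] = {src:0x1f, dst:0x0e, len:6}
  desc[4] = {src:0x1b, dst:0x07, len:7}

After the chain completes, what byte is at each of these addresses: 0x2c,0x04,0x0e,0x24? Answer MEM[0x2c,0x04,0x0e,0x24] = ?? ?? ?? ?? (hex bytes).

MEM[0x2c,0x04,0x0e,0x24] = 61 b6 0f 68

  after D0: wrote 8B at 0x26 = f796eb0fa5016156
  after D1: wrote 5B at 0x1d = 96eb0fa501
  after D2: wrote 5B at 0x02 = d9a3b69323
  after D3: wrote 6B at 0x0e = 0fa501bb6968
  after D4: wrote 7B at 0x07 = e00196eb0fa501
query mem[0x2c]=0x61, mem[0x04]=0xb6, mem[0x0e]=0x0f, mem[0x24]=0x68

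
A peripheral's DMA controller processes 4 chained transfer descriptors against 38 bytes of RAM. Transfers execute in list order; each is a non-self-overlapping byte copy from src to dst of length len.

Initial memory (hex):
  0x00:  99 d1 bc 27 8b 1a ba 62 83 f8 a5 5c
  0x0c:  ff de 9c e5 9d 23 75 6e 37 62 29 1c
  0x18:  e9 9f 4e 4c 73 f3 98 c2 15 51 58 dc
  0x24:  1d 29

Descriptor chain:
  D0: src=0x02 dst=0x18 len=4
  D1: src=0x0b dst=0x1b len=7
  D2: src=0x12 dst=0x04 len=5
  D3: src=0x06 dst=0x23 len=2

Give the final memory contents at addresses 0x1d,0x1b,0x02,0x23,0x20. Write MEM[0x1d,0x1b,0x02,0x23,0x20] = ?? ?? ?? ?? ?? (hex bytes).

MEM[0x1d,0x1b,0x02,0x23,0x20] = de 5c bc 37 9d

[0] 0x02->0x18 len=4 : bc 27 8b 1a
[1] 0x0b->0x1b len=7 : 5c ff de 9c e5 9d 23
[2] 0x12->0x04 len=5 : 75 6e 37 62 29
[3] 0x06->0x23 len=2 : 37 62
query mem[0x1d]=0xde, mem[0x1b]=0x5c, mem[0x02]=0xbc, mem[0x23]=0x37, mem[0x20]=0x9d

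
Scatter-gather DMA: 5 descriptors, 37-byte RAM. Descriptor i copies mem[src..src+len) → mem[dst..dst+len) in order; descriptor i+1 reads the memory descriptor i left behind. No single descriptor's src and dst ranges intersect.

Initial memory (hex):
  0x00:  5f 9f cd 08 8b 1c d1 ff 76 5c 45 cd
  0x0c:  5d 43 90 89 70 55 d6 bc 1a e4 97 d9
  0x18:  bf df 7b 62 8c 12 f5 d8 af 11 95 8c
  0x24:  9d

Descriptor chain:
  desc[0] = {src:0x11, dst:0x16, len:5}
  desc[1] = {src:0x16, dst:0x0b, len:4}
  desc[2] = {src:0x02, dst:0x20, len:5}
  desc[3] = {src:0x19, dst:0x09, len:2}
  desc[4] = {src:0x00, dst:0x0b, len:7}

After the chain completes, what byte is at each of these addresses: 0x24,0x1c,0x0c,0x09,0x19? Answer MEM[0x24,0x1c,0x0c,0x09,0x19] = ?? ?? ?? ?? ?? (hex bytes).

D0: mem[0x16..0x1a] <- [55 d6 bc 1a e4]
D1: mem[0x0b..0x0e] <- [55 d6 bc 1a]
D2: mem[0x20..0x24] <- [cd 08 8b 1c d1]
D3: mem[0x09..0x0a] <- [1a e4]
D4: mem[0x0b..0x11] <- [5f 9f cd 08 8b 1c d1]
query mem[0x24]=0xd1, mem[0x1c]=0x8c, mem[0x0c]=0x9f, mem[0x09]=0x1a, mem[0x19]=0x1a

MEM[0x24,0x1c,0x0c,0x09,0x19] = d1 8c 9f 1a 1a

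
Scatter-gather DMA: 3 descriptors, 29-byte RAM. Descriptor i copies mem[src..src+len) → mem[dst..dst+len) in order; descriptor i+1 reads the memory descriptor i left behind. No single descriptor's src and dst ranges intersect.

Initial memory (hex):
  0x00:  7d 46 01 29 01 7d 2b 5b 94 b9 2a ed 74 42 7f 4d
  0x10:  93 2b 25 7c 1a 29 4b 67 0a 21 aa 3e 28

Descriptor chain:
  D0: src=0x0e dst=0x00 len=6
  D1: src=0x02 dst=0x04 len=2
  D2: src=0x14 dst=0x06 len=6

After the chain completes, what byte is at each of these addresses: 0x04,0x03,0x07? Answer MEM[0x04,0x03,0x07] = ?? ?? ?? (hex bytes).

  after D0: wrote 6B at 0x00 = 7f4d932b257c
  after D1: wrote 2B at 0x04 = 932b
  after D2: wrote 6B at 0x06 = 1a294b670a21
query mem[0x04]=0x93, mem[0x03]=0x2b, mem[0x07]=0x29

MEM[0x04,0x03,0x07] = 93 2b 29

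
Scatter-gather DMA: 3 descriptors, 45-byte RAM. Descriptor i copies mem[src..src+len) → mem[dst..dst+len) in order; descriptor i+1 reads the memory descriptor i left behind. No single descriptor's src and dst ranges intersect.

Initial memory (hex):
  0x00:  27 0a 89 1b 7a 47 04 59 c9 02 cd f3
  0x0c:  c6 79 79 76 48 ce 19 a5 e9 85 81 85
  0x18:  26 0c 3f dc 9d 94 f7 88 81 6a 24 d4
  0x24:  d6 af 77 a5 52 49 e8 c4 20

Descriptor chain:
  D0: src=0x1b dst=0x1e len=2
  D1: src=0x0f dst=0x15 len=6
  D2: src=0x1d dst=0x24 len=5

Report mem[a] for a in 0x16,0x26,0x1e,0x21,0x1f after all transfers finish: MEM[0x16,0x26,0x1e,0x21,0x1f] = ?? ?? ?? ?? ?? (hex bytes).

  after D0: wrote 2B at 0x1e = dc9d
  after D1: wrote 6B at 0x15 = 7648ce19a5e9
  after D2: wrote 5B at 0x24 = 94dc9d816a
query mem[0x16]=0x48, mem[0x26]=0x9d, mem[0x1e]=0xdc, mem[0x21]=0x6a, mem[0x1f]=0x9d

MEM[0x16,0x26,0x1e,0x21,0x1f] = 48 9d dc 6a 9d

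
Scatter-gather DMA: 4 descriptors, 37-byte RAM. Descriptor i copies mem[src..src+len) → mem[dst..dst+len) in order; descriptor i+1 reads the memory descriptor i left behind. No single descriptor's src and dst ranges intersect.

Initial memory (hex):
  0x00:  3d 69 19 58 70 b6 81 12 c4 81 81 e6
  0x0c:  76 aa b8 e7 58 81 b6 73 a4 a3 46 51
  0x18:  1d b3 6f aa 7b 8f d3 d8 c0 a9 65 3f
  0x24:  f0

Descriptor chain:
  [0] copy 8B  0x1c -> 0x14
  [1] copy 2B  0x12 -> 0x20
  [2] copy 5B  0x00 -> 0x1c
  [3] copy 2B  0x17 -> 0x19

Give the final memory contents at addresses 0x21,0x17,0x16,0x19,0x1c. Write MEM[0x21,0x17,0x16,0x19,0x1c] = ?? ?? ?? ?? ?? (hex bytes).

[0] 0x1c->0x14 len=8 : 7b 8f d3 d8 c0 a9 65 3f
[1] 0x12->0x20 len=2 : b6 73
[2] 0x00->0x1c len=5 : 3d 69 19 58 70
[3] 0x17->0x19 len=2 : d8 c0
query mem[0x21]=0x73, mem[0x17]=0xd8, mem[0x16]=0xd3, mem[0x19]=0xd8, mem[0x1c]=0x3d

MEM[0x21,0x17,0x16,0x19,0x1c] = 73 d8 d3 d8 3d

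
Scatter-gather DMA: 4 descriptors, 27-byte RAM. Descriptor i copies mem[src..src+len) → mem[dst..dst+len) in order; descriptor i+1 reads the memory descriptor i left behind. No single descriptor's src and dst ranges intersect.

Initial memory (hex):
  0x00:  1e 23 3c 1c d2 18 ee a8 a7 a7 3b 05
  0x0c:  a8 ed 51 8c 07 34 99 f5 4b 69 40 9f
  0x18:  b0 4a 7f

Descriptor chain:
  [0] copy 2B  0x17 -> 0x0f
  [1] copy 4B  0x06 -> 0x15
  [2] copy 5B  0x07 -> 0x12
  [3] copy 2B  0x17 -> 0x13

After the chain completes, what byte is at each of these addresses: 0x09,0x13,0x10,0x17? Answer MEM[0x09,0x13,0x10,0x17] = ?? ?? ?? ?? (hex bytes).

  after D0: wrote 2B at 0x0f = 9fb0
  after D1: wrote 4B at 0x15 = eea8a7a7
  after D2: wrote 5B at 0x12 = a8a7a73b05
  after D3: wrote 2B at 0x13 = a7a7
query mem[0x09]=0xa7, mem[0x13]=0xa7, mem[0x10]=0xb0, mem[0x17]=0xa7

MEM[0x09,0x13,0x10,0x17] = a7 a7 b0 a7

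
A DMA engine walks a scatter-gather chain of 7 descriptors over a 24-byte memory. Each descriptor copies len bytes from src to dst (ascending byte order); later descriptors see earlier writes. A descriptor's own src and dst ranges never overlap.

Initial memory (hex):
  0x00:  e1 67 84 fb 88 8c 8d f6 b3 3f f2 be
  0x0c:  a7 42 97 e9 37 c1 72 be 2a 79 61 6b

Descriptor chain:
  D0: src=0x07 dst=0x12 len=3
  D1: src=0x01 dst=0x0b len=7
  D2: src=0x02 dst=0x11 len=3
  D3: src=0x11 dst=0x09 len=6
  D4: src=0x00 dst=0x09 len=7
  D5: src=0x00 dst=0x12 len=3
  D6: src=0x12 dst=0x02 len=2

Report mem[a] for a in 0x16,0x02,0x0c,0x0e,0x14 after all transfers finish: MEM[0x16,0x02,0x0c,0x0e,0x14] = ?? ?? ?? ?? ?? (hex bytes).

MEM[0x16,0x02,0x0c,0x0e,0x14] = 61 e1 fb 8c 84

#0 dst[0x12+3] := {0xf6,0xb3,0x3f}
#1 dst[0x0b+7] := {0x67,0x84,0xfb,0x88,0x8c,0x8d,0xf6}
#2 dst[0x11+3] := {0x84,0xfb,0x88}
#3 dst[0x09+6] := {0x84,0xfb,0x88,0x3f,0x79,0x61}
#4 dst[0x09+7] := {0xe1,0x67,0x84,0xfb,0x88,0x8c,0x8d}
#5 dst[0x12+3] := {0xe1,0x67,0x84}
#6 dst[0x02+2] := {0xe1,0x67}
query mem[0x16]=0x61, mem[0x02]=0xe1, mem[0x0c]=0xfb, mem[0x0e]=0x8c, mem[0x14]=0x84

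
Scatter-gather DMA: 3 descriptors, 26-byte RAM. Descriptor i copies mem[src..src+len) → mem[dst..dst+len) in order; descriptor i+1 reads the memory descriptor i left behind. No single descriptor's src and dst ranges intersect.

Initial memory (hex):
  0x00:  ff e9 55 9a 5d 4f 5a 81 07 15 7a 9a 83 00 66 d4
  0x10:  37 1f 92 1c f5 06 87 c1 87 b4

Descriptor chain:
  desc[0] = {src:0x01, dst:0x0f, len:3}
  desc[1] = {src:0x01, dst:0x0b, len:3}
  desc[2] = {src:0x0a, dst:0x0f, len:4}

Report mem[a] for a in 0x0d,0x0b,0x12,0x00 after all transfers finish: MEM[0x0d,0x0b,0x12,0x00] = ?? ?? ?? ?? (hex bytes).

MEM[0x0d,0x0b,0x12,0x00] = 9a e9 9a ff

#0 dst[0x0f+3] := {0xe9,0x55,0x9a}
#1 dst[0x0b+3] := {0xe9,0x55,0x9a}
#2 dst[0x0f+4] := {0x7a,0xe9,0x55,0x9a}
query mem[0x0d]=0x9a, mem[0x0b]=0xe9, mem[0x12]=0x9a, mem[0x00]=0xff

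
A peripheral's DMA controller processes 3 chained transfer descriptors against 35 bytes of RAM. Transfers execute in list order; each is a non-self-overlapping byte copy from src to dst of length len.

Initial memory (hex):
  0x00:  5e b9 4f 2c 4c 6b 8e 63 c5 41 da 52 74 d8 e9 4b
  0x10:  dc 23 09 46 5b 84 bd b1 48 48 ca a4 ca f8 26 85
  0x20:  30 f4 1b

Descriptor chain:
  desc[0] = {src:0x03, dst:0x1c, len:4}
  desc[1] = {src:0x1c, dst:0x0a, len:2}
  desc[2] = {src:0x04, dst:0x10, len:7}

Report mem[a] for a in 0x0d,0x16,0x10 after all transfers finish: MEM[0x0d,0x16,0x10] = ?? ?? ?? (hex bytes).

[0] 0x03->0x1c len=4 : 2c 4c 6b 8e
[1] 0x1c->0x0a len=2 : 2c 4c
[2] 0x04->0x10 len=7 : 4c 6b 8e 63 c5 41 2c
query mem[0x0d]=0xd8, mem[0x16]=0x2c, mem[0x10]=0x4c

MEM[0x0d,0x16,0x10] = d8 2c 4c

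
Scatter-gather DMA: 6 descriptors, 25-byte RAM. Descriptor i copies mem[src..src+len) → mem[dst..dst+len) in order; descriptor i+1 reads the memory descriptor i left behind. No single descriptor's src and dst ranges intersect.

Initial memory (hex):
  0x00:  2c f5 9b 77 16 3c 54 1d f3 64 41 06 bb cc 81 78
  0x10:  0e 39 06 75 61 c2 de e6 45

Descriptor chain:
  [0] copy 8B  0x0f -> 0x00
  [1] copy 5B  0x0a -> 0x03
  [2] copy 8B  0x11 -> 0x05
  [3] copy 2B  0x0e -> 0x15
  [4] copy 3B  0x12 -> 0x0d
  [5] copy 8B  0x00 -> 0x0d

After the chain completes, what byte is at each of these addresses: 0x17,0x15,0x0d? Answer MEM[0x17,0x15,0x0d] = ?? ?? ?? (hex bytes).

D0: mem[0x00..0x07] <- [78 0e 39 06 75 61 c2 de]
D1: mem[0x03..0x07] <- [41 06 bb cc 81]
D2: mem[0x05..0x0c] <- [39 06 75 61 c2 de e6 45]
D3: mem[0x15..0x16] <- [81 78]
D4: mem[0x0d..0x0f] <- [06 75 61]
D5: mem[0x0d..0x14] <- [78 0e 39 41 06 39 06 75]
query mem[0x17]=0xe6, mem[0x15]=0x81, mem[0x0d]=0x78

MEM[0x17,0x15,0x0d] = e6 81 78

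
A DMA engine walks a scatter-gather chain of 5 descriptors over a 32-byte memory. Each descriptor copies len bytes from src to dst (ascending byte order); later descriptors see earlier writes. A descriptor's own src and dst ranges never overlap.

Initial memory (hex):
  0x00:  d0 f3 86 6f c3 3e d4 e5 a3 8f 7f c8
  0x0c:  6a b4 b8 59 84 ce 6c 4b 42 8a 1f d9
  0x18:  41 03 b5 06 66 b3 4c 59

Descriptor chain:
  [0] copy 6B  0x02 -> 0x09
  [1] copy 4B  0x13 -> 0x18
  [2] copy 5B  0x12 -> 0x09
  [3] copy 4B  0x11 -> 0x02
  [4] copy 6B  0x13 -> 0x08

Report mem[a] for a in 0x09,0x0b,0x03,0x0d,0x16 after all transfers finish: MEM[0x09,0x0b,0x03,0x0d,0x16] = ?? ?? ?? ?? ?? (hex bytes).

[0] 0x02->0x09 len=6 : 86 6f c3 3e d4 e5
[1] 0x13->0x18 len=4 : 4b 42 8a 1f
[2] 0x12->0x09 len=5 : 6c 4b 42 8a 1f
[3] 0x11->0x02 len=4 : ce 6c 4b 42
[4] 0x13->0x08 len=6 : 4b 42 8a 1f d9 4b
query mem[0x09]=0x42, mem[0x0b]=0x1f, mem[0x03]=0x6c, mem[0x0d]=0x4b, mem[0x16]=0x1f

MEM[0x09,0x0b,0x03,0x0d,0x16] = 42 1f 6c 4b 1f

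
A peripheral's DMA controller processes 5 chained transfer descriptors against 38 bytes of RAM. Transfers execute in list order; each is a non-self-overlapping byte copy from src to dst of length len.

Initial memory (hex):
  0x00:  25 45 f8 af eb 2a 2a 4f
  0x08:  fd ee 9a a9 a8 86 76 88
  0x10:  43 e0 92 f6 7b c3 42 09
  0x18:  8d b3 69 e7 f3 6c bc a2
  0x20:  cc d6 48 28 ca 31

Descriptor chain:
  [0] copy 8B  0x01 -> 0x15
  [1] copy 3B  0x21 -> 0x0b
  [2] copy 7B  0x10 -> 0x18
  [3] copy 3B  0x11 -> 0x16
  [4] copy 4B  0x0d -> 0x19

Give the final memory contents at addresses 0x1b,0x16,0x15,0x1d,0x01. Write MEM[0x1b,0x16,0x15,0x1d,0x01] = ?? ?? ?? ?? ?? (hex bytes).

MEM[0x1b,0x16,0x15,0x1d,0x01] = 88 e0 45 45 45

D0: mem[0x15..0x1c] <- [45 f8 af eb 2a 2a 4f fd]
D1: mem[0x0b..0x0d] <- [d6 48 28]
D2: mem[0x18..0x1e] <- [43 e0 92 f6 7b 45 f8]
D3: mem[0x16..0x18] <- [e0 92 f6]
D4: mem[0x19..0x1c] <- [28 76 88 43]
query mem[0x1b]=0x88, mem[0x16]=0xe0, mem[0x15]=0x45, mem[0x1d]=0x45, mem[0x01]=0x45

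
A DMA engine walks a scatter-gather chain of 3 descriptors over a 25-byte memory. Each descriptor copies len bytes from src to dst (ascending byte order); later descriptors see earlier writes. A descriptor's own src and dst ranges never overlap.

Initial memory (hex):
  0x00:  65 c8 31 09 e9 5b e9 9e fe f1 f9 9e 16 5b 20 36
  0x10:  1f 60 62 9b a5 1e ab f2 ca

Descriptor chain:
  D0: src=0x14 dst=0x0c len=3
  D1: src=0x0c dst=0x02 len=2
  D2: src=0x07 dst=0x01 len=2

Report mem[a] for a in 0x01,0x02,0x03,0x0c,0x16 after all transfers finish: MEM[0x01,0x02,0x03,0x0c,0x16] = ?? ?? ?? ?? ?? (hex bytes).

MEM[0x01,0x02,0x03,0x0c,0x16] = 9e fe 1e a5 ab

#0 dst[0x0c+3] := {0xa5,0x1e,0xab}
#1 dst[0x02+2] := {0xa5,0x1e}
#2 dst[0x01+2] := {0x9e,0xfe}
query mem[0x01]=0x9e, mem[0x02]=0xfe, mem[0x03]=0x1e, mem[0x0c]=0xa5, mem[0x16]=0xab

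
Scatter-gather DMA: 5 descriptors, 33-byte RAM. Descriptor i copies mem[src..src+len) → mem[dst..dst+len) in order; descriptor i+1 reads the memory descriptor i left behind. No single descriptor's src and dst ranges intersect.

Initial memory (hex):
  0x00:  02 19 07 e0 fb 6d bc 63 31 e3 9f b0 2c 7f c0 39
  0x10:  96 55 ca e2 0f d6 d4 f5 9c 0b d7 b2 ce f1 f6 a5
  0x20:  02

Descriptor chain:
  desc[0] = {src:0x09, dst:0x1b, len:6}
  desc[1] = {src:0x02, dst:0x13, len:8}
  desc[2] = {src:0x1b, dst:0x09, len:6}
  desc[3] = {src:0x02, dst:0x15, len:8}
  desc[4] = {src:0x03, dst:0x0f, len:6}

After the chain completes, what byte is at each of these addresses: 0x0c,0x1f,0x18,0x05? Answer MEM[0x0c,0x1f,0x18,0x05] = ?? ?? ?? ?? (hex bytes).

MEM[0x0c,0x1f,0x18,0x05] = 2c 7f 6d 6d

D0: mem[0x1b..0x20] <- [e3 9f b0 2c 7f c0]
D1: mem[0x13..0x1a] <- [07 e0 fb 6d bc 63 31 e3]
D2: mem[0x09..0x0e] <- [e3 9f b0 2c 7f c0]
D3: mem[0x15..0x1c] <- [07 e0 fb 6d bc 63 31 e3]
D4: mem[0x0f..0x14] <- [e0 fb 6d bc 63 31]
query mem[0x0c]=0x2c, mem[0x1f]=0x7f, mem[0x18]=0x6d, mem[0x05]=0x6d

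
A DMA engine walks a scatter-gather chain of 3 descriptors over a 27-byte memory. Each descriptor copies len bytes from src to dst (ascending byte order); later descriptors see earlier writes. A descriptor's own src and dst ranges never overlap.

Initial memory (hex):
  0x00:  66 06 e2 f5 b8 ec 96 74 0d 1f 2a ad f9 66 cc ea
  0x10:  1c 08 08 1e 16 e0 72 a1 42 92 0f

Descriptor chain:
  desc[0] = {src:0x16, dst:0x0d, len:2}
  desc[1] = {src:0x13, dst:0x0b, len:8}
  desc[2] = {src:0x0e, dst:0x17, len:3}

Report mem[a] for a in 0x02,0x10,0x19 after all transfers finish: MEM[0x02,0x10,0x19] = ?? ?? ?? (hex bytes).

MEM[0x02,0x10,0x19] = e2 42 42

  after D0: wrote 2B at 0x0d = 72a1
  after D1: wrote 8B at 0x0b = 1e16e072a142920f
  after D2: wrote 3B at 0x17 = 72a142
query mem[0x02]=0xe2, mem[0x10]=0x42, mem[0x19]=0x42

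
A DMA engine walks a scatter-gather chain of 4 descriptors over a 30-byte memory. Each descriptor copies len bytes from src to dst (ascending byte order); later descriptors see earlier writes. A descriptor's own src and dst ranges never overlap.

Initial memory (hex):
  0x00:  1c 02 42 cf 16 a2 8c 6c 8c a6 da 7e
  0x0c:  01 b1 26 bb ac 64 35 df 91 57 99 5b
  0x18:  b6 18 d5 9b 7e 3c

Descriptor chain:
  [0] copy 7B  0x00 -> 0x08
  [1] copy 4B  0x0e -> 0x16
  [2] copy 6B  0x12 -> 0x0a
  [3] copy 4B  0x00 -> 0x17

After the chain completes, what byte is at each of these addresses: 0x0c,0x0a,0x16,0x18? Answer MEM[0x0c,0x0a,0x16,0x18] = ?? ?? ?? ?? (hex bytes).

#0 dst[0x08+7] := {0x1c,0x02,0x42,0xcf,0x16,0xa2,0x8c}
#1 dst[0x16+4] := {0x8c,0xbb,0xac,0x64}
#2 dst[0x0a+6] := {0x35,0xdf,0x91,0x57,0x8c,0xbb}
#3 dst[0x17+4] := {0x1c,0x02,0x42,0xcf}
query mem[0x0c]=0x91, mem[0x0a]=0x35, mem[0x16]=0x8c, mem[0x18]=0x02

MEM[0x0c,0x0a,0x16,0x18] = 91 35 8c 02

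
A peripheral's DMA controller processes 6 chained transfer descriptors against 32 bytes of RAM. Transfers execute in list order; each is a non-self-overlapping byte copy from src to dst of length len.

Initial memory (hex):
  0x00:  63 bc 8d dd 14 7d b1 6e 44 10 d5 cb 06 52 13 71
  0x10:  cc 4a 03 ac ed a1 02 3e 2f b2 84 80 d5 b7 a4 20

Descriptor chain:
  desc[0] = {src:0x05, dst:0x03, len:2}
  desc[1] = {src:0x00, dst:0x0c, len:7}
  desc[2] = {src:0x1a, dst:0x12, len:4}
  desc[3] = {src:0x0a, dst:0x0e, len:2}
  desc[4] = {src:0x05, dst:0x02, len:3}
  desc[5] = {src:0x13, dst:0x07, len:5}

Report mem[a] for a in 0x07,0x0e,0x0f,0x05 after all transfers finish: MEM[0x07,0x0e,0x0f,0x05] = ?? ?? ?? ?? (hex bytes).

D0: mem[0x03..0x04] <- [7d b1]
D1: mem[0x0c..0x12] <- [63 bc 8d 7d b1 7d b1]
D2: mem[0x12..0x15] <- [84 80 d5 b7]
D3: mem[0x0e..0x0f] <- [d5 cb]
D4: mem[0x02..0x04] <- [7d b1 6e]
D5: mem[0x07..0x0b] <- [80 d5 b7 02 3e]
query mem[0x07]=0x80, mem[0x0e]=0xd5, mem[0x0f]=0xcb, mem[0x05]=0x7d

MEM[0x07,0x0e,0x0f,0x05] = 80 d5 cb 7d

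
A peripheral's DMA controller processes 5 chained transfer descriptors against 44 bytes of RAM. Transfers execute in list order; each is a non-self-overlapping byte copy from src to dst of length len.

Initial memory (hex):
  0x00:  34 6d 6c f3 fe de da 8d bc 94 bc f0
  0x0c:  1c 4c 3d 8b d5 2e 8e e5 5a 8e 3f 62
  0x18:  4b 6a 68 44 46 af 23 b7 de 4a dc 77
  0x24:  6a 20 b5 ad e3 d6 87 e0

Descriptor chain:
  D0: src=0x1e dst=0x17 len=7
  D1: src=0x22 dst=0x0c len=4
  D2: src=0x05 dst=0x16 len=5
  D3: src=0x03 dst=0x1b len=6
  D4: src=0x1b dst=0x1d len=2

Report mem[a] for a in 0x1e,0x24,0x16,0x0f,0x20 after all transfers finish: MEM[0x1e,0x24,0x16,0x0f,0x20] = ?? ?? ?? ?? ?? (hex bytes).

MEM[0x1e,0x24,0x16,0x0f,0x20] = fe 6a de 20 bc

#0 dst[0x17+7] := {0x23,0xb7,0xde,0x4a,0xdc,0x77,0x6a}
#1 dst[0x0c+4] := {0xdc,0x77,0x6a,0x20}
#2 dst[0x16+5] := {0xde,0xda,0x8d,0xbc,0x94}
#3 dst[0x1b+6] := {0xf3,0xfe,0xde,0xda,0x8d,0xbc}
#4 dst[0x1d+2] := {0xf3,0xfe}
query mem[0x1e]=0xfe, mem[0x24]=0x6a, mem[0x16]=0xde, mem[0x0f]=0x20, mem[0x20]=0xbc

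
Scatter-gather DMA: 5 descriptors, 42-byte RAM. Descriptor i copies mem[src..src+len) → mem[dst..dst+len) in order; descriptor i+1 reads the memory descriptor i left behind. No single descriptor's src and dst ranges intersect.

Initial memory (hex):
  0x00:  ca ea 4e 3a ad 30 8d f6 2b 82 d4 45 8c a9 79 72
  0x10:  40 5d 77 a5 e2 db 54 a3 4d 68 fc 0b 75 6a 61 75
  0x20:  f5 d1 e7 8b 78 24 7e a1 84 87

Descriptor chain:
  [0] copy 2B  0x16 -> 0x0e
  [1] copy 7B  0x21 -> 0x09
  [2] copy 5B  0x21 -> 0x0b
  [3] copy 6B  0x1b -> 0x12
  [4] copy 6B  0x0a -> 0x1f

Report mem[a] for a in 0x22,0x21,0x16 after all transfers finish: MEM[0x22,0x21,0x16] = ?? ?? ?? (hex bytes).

#0 dst[0x0e+2] := {0x54,0xa3}
#1 dst[0x09+7] := {0xd1,0xe7,0x8b,0x78,0x24,0x7e,0xa1}
#2 dst[0x0b+5] := {0xd1,0xe7,0x8b,0x78,0x24}
#3 dst[0x12+6] := {0x0b,0x75,0x6a,0x61,0x75,0xf5}
#4 dst[0x1f+6] := {0xe7,0xd1,0xe7,0x8b,0x78,0x24}
query mem[0x22]=0x8b, mem[0x21]=0xe7, mem[0x16]=0x75

MEM[0x22,0x21,0x16] = 8b e7 75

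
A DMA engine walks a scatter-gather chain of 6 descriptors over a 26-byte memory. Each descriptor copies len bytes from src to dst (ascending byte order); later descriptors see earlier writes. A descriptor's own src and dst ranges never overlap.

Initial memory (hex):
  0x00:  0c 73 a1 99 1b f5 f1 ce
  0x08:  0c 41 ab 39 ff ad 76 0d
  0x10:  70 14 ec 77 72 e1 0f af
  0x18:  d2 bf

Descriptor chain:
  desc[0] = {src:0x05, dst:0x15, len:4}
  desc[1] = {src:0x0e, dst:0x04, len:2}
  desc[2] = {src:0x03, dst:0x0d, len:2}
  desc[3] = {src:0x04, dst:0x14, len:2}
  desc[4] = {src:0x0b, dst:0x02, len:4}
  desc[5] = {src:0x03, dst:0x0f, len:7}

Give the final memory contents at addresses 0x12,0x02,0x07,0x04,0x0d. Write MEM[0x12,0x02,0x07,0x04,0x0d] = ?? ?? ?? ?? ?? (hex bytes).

MEM[0x12,0x02,0x07,0x04,0x0d] = f1 39 ce 99 99

  after D0: wrote 4B at 0x15 = f5f1ce0c
  after D1: wrote 2B at 0x04 = 760d
  after D2: wrote 2B at 0x0d = 9976
  after D3: wrote 2B at 0x14 = 760d
  after D4: wrote 4B at 0x02 = 39ff9976
  after D5: wrote 7B at 0x0f = ff9976f1ce0c41
query mem[0x12]=0xf1, mem[0x02]=0x39, mem[0x07]=0xce, mem[0x04]=0x99, mem[0x0d]=0x99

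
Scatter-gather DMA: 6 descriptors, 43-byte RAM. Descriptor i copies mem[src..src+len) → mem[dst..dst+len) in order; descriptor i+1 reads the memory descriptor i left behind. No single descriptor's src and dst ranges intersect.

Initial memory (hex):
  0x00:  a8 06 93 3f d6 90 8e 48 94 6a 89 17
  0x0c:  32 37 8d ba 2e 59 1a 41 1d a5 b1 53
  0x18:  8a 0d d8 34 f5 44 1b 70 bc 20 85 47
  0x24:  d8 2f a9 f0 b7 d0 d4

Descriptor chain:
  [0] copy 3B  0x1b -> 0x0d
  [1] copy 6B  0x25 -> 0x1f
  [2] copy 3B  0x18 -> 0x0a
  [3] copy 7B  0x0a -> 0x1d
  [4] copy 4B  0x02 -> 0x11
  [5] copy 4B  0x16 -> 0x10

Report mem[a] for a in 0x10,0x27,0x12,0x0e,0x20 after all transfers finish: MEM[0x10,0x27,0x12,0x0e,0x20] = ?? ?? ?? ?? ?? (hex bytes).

MEM[0x10,0x27,0x12,0x0e,0x20] = b1 f0 8a f5 34

D0: mem[0x0d..0x0f] <- [34 f5 44]
D1: mem[0x1f..0x24] <- [2f a9 f0 b7 d0 d4]
D2: mem[0x0a..0x0c] <- [8a 0d d8]
D3: mem[0x1d..0x23] <- [8a 0d d8 34 f5 44 2e]
D4: mem[0x11..0x14] <- [93 3f d6 90]
D5: mem[0x10..0x13] <- [b1 53 8a 0d]
query mem[0x10]=0xb1, mem[0x27]=0xf0, mem[0x12]=0x8a, mem[0x0e]=0xf5, mem[0x20]=0x34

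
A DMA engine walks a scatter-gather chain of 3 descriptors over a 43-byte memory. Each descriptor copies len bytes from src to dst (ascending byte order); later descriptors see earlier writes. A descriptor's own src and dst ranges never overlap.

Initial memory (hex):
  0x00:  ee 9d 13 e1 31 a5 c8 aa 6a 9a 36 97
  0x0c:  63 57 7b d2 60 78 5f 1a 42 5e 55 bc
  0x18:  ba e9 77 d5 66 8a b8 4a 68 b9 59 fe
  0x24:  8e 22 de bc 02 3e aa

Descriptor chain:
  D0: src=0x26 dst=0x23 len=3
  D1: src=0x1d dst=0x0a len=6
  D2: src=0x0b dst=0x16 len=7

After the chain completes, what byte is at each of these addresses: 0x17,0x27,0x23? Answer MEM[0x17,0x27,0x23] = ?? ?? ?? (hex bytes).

D0: mem[0x23..0x25] <- [de bc 02]
D1: mem[0x0a..0x0f] <- [8a b8 4a 68 b9 59]
D2: mem[0x16..0x1c] <- [b8 4a 68 b9 59 60 78]
query mem[0x17]=0x4a, mem[0x27]=0xbc, mem[0x23]=0xde

MEM[0x17,0x27,0x23] = 4a bc de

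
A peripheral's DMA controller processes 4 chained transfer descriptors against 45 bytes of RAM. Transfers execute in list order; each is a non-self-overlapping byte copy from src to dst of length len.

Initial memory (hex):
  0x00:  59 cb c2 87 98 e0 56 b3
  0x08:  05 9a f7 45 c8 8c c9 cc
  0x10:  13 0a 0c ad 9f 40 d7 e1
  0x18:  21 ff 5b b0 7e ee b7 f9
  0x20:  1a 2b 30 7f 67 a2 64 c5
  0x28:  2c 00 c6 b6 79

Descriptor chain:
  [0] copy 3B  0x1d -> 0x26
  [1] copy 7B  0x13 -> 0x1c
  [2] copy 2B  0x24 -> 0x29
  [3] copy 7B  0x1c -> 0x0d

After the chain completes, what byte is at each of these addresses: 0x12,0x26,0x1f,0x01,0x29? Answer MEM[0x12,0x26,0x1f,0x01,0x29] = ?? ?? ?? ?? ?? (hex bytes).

  after D0: wrote 3B at 0x26 = eeb7f9
  after D1: wrote 7B at 0x1c = ad9f40d7e121ff
  after D2: wrote 2B at 0x29 = 67a2
  after D3: wrote 7B at 0x0d = ad9f40d7e121ff
query mem[0x12]=0x21, mem[0x26]=0xee, mem[0x1f]=0xd7, mem[0x01]=0xcb, mem[0x29]=0x67

MEM[0x12,0x26,0x1f,0x01,0x29] = 21 ee d7 cb 67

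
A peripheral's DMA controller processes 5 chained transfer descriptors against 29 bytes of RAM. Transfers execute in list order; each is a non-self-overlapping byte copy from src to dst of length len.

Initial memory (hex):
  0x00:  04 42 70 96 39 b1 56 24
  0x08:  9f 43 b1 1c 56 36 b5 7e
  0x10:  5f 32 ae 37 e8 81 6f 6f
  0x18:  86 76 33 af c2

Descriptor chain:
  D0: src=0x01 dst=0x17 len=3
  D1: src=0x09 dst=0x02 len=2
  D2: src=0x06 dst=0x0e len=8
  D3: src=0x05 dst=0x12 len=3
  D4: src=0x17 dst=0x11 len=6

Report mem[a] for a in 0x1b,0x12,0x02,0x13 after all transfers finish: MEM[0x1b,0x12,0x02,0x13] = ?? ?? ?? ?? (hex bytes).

MEM[0x1b,0x12,0x02,0x13] = af 70 43 96

#0 dst[0x17+3] := {0x42,0x70,0x96}
#1 dst[0x02+2] := {0x43,0xb1}
#2 dst[0x0e+8] := {0x56,0x24,0x9f,0x43,0xb1,0x1c,0x56,0x36}
#3 dst[0x12+3] := {0xb1,0x56,0x24}
#4 dst[0x11+6] := {0x42,0x70,0x96,0x33,0xaf,0xc2}
query mem[0x1b]=0xaf, mem[0x12]=0x70, mem[0x02]=0x43, mem[0x13]=0x96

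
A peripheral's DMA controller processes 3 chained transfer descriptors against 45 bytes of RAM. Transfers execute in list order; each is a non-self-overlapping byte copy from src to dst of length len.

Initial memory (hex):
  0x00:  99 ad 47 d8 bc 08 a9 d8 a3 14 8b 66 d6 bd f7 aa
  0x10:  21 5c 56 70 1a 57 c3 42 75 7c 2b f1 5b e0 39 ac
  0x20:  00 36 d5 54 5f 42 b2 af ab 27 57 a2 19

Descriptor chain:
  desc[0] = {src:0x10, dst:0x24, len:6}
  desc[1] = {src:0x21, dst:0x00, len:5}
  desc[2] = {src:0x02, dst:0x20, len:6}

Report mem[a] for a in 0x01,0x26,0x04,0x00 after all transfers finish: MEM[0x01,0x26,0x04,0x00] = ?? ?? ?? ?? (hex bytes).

MEM[0x01,0x26,0x04,0x00] = d5 56 5c 36

[0] 0x10->0x24 len=6 : 21 5c 56 70 1a 57
[1] 0x21->0x00 len=5 : 36 d5 54 21 5c
[2] 0x02->0x20 len=6 : 54 21 5c 08 a9 d8
query mem[0x01]=0xd5, mem[0x26]=0x56, mem[0x04]=0x5c, mem[0x00]=0x36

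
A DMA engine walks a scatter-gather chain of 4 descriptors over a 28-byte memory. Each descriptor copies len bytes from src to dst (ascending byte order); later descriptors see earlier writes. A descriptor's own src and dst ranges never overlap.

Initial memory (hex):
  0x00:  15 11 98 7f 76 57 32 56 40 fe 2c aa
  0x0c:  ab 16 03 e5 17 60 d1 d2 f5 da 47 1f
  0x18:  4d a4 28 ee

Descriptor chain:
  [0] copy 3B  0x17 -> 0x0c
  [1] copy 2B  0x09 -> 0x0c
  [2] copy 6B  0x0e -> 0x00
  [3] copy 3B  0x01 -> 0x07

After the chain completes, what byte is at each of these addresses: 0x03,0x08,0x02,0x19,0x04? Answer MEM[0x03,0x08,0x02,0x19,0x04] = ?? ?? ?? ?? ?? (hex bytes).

MEM[0x03,0x08,0x02,0x19,0x04] = 60 17 17 a4 d1

D0: mem[0x0c..0x0e] <- [1f 4d a4]
D1: mem[0x0c..0x0d] <- [fe 2c]
D2: mem[0x00..0x05] <- [a4 e5 17 60 d1 d2]
D3: mem[0x07..0x09] <- [e5 17 60]
query mem[0x03]=0x60, mem[0x08]=0x17, mem[0x02]=0x17, mem[0x19]=0xa4, mem[0x04]=0xd1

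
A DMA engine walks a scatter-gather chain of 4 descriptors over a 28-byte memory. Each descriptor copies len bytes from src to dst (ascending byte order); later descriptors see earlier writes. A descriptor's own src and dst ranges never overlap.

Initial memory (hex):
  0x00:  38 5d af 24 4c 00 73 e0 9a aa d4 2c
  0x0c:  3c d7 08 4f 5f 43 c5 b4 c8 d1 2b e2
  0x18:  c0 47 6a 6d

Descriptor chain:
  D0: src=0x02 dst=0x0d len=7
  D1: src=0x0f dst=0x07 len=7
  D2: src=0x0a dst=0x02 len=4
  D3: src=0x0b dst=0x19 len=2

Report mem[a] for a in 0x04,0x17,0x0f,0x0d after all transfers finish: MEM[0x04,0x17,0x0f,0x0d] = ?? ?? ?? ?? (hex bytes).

[0] 0x02->0x0d len=7 : af 24 4c 00 73 e0 9a
[1] 0x0f->0x07 len=7 : 4c 00 73 e0 9a c8 d1
[2] 0x0a->0x02 len=4 : e0 9a c8 d1
[3] 0x0b->0x19 len=2 : 9a c8
query mem[0x04]=0xc8, mem[0x17]=0xe2, mem[0x0f]=0x4c, mem[0x0d]=0xd1

MEM[0x04,0x17,0x0f,0x0d] = c8 e2 4c d1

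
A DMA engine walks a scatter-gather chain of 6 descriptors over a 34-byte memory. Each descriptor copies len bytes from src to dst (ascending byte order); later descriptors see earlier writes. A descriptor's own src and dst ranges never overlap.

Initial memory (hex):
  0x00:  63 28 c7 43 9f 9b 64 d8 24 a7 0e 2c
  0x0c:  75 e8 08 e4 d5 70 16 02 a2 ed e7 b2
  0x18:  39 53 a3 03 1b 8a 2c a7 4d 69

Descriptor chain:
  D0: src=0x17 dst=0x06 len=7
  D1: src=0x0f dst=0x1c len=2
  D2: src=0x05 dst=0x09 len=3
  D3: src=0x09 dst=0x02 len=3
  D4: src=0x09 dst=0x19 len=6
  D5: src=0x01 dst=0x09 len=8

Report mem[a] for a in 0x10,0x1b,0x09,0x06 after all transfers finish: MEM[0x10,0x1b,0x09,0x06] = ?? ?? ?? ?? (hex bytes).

MEM[0x10,0x1b,0x09,0x06] = 53 39 28 b2

[0] 0x17->0x06 len=7 : b2 39 53 a3 03 1b 8a
[1] 0x0f->0x1c len=2 : e4 d5
[2] 0x05->0x09 len=3 : 9b b2 39
[3] 0x09->0x02 len=3 : 9b b2 39
[4] 0x09->0x19 len=6 : 9b b2 39 8a e8 08
[5] 0x01->0x09 len=8 : 28 9b b2 39 9b b2 39 53
query mem[0x10]=0x53, mem[0x1b]=0x39, mem[0x09]=0x28, mem[0x06]=0xb2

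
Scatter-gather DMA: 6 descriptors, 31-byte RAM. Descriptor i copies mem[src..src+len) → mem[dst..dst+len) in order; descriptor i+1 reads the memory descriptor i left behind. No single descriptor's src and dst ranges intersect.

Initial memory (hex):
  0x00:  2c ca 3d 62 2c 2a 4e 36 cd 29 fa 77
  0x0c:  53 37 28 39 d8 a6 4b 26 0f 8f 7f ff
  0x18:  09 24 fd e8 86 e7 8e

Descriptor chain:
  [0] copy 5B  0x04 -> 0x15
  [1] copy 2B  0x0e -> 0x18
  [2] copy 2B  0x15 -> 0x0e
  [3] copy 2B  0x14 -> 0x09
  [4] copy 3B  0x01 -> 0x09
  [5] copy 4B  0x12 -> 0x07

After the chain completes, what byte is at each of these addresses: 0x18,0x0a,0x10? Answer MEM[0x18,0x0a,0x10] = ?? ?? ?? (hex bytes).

[0] 0x04->0x15 len=5 : 2c 2a 4e 36 cd
[1] 0x0e->0x18 len=2 : 28 39
[2] 0x15->0x0e len=2 : 2c 2a
[3] 0x14->0x09 len=2 : 0f 2c
[4] 0x01->0x09 len=3 : ca 3d 62
[5] 0x12->0x07 len=4 : 4b 26 0f 2c
query mem[0x18]=0x28, mem[0x0a]=0x2c, mem[0x10]=0xd8

MEM[0x18,0x0a,0x10] = 28 2c d8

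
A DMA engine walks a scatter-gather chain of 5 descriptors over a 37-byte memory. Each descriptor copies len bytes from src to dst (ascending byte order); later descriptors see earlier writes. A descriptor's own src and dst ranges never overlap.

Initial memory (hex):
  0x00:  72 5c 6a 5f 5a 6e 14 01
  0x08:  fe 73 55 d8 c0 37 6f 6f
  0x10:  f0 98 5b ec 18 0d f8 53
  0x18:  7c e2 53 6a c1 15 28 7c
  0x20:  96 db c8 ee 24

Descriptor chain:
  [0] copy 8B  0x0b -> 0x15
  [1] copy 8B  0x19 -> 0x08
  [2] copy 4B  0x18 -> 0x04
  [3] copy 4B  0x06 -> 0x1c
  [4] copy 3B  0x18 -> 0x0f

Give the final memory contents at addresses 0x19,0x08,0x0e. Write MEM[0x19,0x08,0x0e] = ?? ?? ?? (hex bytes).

#0 dst[0x15+8] := {0xd8,0xc0,0x37,0x6f,0x6f,0xf0,0x98,0x5b}
#1 dst[0x08+8] := {0x6f,0xf0,0x98,0x5b,0x15,0x28,0x7c,0x96}
#2 dst[0x04+4] := {0x6f,0x6f,0xf0,0x98}
#3 dst[0x1c+4] := {0xf0,0x98,0x6f,0xf0}
#4 dst[0x0f+3] := {0x6f,0x6f,0xf0}
query mem[0x19]=0x6f, mem[0x08]=0x6f, mem[0x0e]=0x7c

MEM[0x19,0x08,0x0e] = 6f 6f 7c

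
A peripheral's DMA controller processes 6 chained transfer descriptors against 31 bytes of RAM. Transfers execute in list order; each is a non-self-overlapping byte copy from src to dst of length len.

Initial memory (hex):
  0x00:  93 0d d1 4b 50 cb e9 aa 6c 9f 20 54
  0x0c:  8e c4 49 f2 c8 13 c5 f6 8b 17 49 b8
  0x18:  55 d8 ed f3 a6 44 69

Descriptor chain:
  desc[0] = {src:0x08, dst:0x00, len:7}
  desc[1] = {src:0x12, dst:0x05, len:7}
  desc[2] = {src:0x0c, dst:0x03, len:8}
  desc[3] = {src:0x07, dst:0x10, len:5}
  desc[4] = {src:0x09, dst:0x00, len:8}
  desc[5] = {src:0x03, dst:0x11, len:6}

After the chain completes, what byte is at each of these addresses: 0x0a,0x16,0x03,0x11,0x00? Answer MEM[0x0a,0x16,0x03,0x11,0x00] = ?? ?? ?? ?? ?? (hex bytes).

MEM[0x0a,0x16,0x03,0x11,0x00] = f6 13 8e 8e c5

[0] 0x08->0x00 len=7 : 6c 9f 20 54 8e c4 49
[1] 0x12->0x05 len=7 : c5 f6 8b 17 49 b8 55
[2] 0x0c->0x03 len=8 : 8e c4 49 f2 c8 13 c5 f6
[3] 0x07->0x10 len=5 : c8 13 c5 f6 55
[4] 0x09->0x00 len=8 : c5 f6 55 8e c4 49 f2 c8
[5] 0x03->0x11 len=6 : 8e c4 49 f2 c8 13
query mem[0x0a]=0xf6, mem[0x16]=0x13, mem[0x03]=0x8e, mem[0x11]=0x8e, mem[0x00]=0xc5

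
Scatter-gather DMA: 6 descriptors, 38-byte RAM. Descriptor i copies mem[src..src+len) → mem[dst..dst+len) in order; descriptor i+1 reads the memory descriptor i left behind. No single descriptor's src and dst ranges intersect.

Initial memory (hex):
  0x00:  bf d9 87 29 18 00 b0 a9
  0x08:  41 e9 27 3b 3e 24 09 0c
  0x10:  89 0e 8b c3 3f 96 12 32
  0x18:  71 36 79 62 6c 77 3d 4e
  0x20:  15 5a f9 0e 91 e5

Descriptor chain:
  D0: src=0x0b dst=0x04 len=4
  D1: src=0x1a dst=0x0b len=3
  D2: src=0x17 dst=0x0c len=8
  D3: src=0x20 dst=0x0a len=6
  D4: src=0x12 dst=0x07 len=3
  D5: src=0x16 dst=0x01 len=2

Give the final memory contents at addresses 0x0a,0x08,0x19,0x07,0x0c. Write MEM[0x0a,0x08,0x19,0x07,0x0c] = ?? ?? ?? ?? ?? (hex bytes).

[0] 0x0b->0x04 len=4 : 3b 3e 24 09
[1] 0x1a->0x0b len=3 : 79 62 6c
[2] 0x17->0x0c len=8 : 32 71 36 79 62 6c 77 3d
[3] 0x20->0x0a len=6 : 15 5a f9 0e 91 e5
[4] 0x12->0x07 len=3 : 77 3d 3f
[5] 0x16->0x01 len=2 : 12 32
query mem[0x0a]=0x15, mem[0x08]=0x3d, mem[0x19]=0x36, mem[0x07]=0x77, mem[0x0c]=0xf9

MEM[0x0a,0x08,0x19,0x07,0x0c] = 15 3d 36 77 f9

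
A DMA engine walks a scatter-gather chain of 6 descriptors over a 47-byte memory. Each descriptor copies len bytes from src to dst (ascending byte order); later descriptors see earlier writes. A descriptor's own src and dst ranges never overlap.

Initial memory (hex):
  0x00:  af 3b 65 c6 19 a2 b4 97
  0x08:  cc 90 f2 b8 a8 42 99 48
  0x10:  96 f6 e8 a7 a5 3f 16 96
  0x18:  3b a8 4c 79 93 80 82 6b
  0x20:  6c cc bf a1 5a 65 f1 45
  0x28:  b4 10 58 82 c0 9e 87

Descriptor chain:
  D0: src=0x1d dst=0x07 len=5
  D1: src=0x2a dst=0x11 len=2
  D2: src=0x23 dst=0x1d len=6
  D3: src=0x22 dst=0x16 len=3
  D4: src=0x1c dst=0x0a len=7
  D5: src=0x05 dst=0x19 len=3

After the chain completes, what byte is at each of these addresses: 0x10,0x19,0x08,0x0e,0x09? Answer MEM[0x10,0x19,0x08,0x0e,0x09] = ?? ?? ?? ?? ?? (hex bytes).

#0 dst[0x07+5] := {0x80,0x82,0x6b,0x6c,0xcc}
#1 dst[0x11+2] := {0x58,0x82}
#2 dst[0x1d+6] := {0xa1,0x5a,0x65,0xf1,0x45,0xb4}
#3 dst[0x16+3] := {0xb4,0xa1,0x5a}
#4 dst[0x0a+7] := {0x93,0xa1,0x5a,0x65,0xf1,0x45,0xb4}
#5 dst[0x19+3] := {0xa2,0xb4,0x80}
query mem[0x10]=0xb4, mem[0x19]=0xa2, mem[0x08]=0x82, mem[0x0e]=0xf1, mem[0x09]=0x6b

MEM[0x10,0x19,0x08,0x0e,0x09] = b4 a2 82 f1 6b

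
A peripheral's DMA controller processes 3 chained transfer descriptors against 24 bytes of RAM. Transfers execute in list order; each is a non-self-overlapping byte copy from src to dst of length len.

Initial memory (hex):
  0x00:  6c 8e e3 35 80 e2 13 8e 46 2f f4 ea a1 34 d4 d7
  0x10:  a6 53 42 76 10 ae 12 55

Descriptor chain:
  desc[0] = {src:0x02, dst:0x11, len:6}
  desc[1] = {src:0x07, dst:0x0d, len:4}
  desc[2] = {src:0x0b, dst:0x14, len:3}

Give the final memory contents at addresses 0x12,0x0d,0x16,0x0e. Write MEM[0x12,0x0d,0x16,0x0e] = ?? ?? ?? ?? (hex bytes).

MEM[0x12,0x0d,0x16,0x0e] = 35 8e 8e 46

[0] 0x02->0x11 len=6 : e3 35 80 e2 13 8e
[1] 0x07->0x0d len=4 : 8e 46 2f f4
[2] 0x0b->0x14 len=3 : ea a1 8e
query mem[0x12]=0x35, mem[0x0d]=0x8e, mem[0x16]=0x8e, mem[0x0e]=0x46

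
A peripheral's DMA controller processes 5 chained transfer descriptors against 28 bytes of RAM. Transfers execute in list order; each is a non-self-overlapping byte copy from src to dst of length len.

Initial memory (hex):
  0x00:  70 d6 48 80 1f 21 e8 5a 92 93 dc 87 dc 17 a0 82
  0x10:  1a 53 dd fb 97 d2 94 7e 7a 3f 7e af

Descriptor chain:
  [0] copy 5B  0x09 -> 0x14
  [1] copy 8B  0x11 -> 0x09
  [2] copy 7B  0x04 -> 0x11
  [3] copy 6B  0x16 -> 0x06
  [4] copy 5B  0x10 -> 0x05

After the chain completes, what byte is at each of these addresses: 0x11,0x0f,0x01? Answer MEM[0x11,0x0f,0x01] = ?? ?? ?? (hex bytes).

[0] 0x09->0x14 len=5 : 93 dc 87 dc 17
[1] 0x11->0x09 len=8 : 53 dd fb 93 dc 87 dc 17
[2] 0x04->0x11 len=7 : 1f 21 e8 5a 92 53 dd
[3] 0x16->0x06 len=6 : 53 dd 17 3f 7e af
[4] 0x10->0x05 len=5 : 17 1f 21 e8 5a
query mem[0x11]=0x1f, mem[0x0f]=0xdc, mem[0x01]=0xd6

MEM[0x11,0x0f,0x01] = 1f dc d6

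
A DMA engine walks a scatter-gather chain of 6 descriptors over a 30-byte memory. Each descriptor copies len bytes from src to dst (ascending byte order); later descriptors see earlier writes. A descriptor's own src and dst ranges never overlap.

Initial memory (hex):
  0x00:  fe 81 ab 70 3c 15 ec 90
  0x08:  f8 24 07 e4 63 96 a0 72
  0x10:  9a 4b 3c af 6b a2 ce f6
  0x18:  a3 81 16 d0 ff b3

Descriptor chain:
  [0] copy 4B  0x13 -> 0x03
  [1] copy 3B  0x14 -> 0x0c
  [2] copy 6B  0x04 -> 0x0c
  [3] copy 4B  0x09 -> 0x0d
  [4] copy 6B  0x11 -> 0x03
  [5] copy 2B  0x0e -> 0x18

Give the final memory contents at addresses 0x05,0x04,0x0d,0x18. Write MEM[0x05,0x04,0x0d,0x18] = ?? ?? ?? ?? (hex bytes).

MEM[0x05,0x04,0x0d,0x18] = af 3c 24 07

D0: mem[0x03..0x06] <- [af 6b a2 ce]
D1: mem[0x0c..0x0e] <- [6b a2 ce]
D2: mem[0x0c..0x11] <- [6b a2 ce 90 f8 24]
D3: mem[0x0d..0x10] <- [24 07 e4 6b]
D4: mem[0x03..0x08] <- [24 3c af 6b a2 ce]
D5: mem[0x18..0x19] <- [07 e4]
query mem[0x05]=0xaf, mem[0x04]=0x3c, mem[0x0d]=0x24, mem[0x18]=0x07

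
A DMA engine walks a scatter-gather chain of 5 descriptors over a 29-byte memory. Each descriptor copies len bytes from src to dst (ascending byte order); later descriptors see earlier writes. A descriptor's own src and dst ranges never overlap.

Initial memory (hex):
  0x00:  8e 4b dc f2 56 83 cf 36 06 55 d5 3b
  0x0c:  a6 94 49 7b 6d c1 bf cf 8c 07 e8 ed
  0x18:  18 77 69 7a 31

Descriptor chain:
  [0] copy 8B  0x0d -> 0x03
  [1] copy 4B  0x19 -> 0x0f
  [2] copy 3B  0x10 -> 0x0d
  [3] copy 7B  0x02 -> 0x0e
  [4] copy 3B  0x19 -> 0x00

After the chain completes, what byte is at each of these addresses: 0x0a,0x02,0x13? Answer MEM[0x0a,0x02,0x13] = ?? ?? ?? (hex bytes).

MEM[0x0a,0x02,0x13] = 8c 7a c1

[0] 0x0d->0x03 len=8 : 94 49 7b 6d c1 bf cf 8c
[1] 0x19->0x0f len=4 : 77 69 7a 31
[2] 0x10->0x0d len=3 : 69 7a 31
[3] 0x02->0x0e len=7 : dc 94 49 7b 6d c1 bf
[4] 0x19->0x00 len=3 : 77 69 7a
query mem[0x0a]=0x8c, mem[0x02]=0x7a, mem[0x13]=0xc1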